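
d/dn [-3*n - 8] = -3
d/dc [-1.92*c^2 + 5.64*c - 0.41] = 5.64 - 3.84*c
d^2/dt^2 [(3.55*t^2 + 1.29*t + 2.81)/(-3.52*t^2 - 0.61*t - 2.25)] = (-16.722112*t^3 - 40.2061440000001*t^2 + 25.099008*t + 10.016498)/(43.614208*t^6 + 22.674432*t^5 + 87.564576*t^4 + 29.214181*t^3 + 55.971675*t^2 + 9.264375*t + 11.390625)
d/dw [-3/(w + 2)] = 3/(w + 2)^2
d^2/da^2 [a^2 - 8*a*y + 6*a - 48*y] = 2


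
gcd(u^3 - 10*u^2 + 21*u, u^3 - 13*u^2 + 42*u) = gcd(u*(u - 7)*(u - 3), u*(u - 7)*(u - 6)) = u^2 - 7*u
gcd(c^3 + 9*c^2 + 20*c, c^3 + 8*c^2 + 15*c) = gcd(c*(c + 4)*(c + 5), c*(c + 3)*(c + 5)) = c^2 + 5*c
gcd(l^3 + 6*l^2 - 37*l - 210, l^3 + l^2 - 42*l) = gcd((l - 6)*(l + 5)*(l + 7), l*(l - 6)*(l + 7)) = l^2 + l - 42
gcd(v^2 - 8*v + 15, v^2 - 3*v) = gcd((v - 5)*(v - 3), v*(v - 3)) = v - 3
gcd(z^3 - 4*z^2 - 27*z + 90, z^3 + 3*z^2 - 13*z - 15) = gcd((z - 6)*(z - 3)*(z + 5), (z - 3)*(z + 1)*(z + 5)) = z^2 + 2*z - 15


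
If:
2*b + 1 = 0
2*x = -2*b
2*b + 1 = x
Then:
No Solution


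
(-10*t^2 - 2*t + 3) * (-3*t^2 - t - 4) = 30*t^4 + 16*t^3 + 33*t^2 + 5*t - 12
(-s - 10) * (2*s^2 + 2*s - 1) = -2*s^3 - 22*s^2 - 19*s + 10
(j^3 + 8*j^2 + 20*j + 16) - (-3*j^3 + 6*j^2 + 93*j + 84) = 4*j^3 + 2*j^2 - 73*j - 68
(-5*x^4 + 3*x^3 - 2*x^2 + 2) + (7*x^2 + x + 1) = -5*x^4 + 3*x^3 + 5*x^2 + x + 3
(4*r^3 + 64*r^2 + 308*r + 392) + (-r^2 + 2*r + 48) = 4*r^3 + 63*r^2 + 310*r + 440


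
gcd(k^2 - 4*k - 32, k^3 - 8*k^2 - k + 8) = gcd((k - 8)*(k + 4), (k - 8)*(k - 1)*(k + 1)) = k - 8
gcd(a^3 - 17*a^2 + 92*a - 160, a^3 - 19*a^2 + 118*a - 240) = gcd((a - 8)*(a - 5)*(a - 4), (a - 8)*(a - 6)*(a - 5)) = a^2 - 13*a + 40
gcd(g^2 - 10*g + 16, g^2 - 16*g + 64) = g - 8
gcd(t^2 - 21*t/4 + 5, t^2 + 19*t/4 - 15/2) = t - 5/4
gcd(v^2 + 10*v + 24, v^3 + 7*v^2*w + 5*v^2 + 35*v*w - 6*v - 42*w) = v + 6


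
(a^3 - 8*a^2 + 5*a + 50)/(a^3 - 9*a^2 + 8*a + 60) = (a - 5)/(a - 6)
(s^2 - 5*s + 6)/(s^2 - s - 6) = (s - 2)/(s + 2)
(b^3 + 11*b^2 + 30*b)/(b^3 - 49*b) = (b^2 + 11*b + 30)/(b^2 - 49)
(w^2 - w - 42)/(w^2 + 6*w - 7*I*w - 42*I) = (w - 7)/(w - 7*I)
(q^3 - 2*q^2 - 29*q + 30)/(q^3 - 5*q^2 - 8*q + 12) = (q + 5)/(q + 2)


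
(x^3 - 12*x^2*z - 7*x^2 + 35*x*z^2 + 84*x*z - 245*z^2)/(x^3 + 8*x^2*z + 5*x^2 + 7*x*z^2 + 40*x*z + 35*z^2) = (x^3 - 12*x^2*z - 7*x^2 + 35*x*z^2 + 84*x*z - 245*z^2)/(x^3 + 8*x^2*z + 5*x^2 + 7*x*z^2 + 40*x*z + 35*z^2)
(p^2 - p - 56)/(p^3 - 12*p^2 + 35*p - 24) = (p + 7)/(p^2 - 4*p + 3)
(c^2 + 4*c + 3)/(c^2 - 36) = (c^2 + 4*c + 3)/(c^2 - 36)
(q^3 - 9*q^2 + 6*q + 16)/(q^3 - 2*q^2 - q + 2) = (q - 8)/(q - 1)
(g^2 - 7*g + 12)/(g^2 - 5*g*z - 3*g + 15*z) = (4 - g)/(-g + 5*z)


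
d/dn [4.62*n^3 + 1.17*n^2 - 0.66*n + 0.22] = 13.86*n^2 + 2.34*n - 0.66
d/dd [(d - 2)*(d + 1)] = 2*d - 1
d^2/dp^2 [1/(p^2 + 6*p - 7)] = 2*(-p^2 - 6*p + 4*(p + 3)^2 + 7)/(p^2 + 6*p - 7)^3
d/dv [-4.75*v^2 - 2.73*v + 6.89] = -9.5*v - 2.73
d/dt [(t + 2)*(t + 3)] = 2*t + 5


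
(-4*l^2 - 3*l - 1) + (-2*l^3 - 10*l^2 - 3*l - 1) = -2*l^3 - 14*l^2 - 6*l - 2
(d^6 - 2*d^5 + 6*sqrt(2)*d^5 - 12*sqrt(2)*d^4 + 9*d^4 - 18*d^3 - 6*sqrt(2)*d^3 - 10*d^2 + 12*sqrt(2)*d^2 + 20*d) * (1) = d^6 - 2*d^5 + 6*sqrt(2)*d^5 - 12*sqrt(2)*d^4 + 9*d^4 - 18*d^3 - 6*sqrt(2)*d^3 - 10*d^2 + 12*sqrt(2)*d^2 + 20*d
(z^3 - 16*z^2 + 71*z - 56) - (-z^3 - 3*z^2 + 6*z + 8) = 2*z^3 - 13*z^2 + 65*z - 64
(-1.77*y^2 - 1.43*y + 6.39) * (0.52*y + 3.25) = -0.9204*y^3 - 6.4961*y^2 - 1.3247*y + 20.7675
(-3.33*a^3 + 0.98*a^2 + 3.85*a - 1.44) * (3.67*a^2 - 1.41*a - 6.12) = -12.2211*a^5 + 8.2919*a^4 + 33.1273*a^3 - 16.7109*a^2 - 21.5316*a + 8.8128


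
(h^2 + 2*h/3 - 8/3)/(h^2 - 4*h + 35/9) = 3*(3*h^2 + 2*h - 8)/(9*h^2 - 36*h + 35)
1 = 1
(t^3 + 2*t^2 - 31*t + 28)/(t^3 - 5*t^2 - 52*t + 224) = (t - 1)/(t - 8)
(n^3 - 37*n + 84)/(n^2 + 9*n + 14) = (n^2 - 7*n + 12)/(n + 2)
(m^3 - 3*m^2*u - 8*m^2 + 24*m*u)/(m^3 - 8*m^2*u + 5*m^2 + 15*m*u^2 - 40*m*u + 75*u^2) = m*(8 - m)/(-m^2 + 5*m*u - 5*m + 25*u)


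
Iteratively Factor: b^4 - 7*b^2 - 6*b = (b + 1)*(b^3 - b^2 - 6*b) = b*(b + 1)*(b^2 - b - 6) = b*(b - 3)*(b + 1)*(b + 2)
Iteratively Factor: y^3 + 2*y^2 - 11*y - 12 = (y + 1)*(y^2 + y - 12) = (y - 3)*(y + 1)*(y + 4)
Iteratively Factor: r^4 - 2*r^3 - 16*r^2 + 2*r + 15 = (r - 5)*(r^3 + 3*r^2 - r - 3) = (r - 5)*(r + 1)*(r^2 + 2*r - 3) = (r - 5)*(r + 1)*(r + 3)*(r - 1)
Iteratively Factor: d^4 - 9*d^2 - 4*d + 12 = (d - 3)*(d^3 + 3*d^2 - 4) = (d - 3)*(d - 1)*(d^2 + 4*d + 4) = (d - 3)*(d - 1)*(d + 2)*(d + 2)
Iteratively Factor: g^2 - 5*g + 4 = (g - 1)*(g - 4)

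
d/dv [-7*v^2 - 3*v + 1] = -14*v - 3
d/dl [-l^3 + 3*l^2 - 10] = 3*l*(2 - l)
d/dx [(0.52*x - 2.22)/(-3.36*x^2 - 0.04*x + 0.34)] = (1.7472*x^2 - 14.9184*x + 0.088)/(11.2896*x^4 + 0.2688*x^3 - 2.2832*x^2 - 0.0272*x + 0.1156)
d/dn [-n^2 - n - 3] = -2*n - 1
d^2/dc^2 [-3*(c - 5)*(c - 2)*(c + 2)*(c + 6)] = -36*c^2 - 18*c + 204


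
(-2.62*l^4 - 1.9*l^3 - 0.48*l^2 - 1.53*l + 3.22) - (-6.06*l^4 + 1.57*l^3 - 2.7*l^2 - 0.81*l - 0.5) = 3.44*l^4 - 3.47*l^3 + 2.22*l^2 - 0.72*l + 3.72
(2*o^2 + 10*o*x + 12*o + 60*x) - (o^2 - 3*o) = o^2 + 10*o*x + 15*o + 60*x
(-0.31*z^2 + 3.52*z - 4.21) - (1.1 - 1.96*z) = -0.31*z^2 + 5.48*z - 5.31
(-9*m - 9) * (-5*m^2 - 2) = 45*m^3 + 45*m^2 + 18*m + 18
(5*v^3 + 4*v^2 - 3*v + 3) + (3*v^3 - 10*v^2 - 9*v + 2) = 8*v^3 - 6*v^2 - 12*v + 5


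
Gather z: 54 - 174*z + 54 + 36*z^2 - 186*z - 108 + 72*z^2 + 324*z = 108*z^2 - 36*z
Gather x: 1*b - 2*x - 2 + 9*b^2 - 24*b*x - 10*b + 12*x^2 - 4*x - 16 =9*b^2 - 9*b + 12*x^2 + x*(-24*b - 6) - 18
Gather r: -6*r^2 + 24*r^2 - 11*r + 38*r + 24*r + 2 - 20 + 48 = 18*r^2 + 51*r + 30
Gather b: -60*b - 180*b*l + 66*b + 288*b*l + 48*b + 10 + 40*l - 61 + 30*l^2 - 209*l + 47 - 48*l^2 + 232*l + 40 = b*(108*l + 54) - 18*l^2 + 63*l + 36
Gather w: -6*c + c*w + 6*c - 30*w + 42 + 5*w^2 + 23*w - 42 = 5*w^2 + w*(c - 7)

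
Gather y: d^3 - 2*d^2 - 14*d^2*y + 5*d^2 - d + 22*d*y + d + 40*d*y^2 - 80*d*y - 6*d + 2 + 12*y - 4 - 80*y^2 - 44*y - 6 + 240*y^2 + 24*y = d^3 + 3*d^2 - 6*d + y^2*(40*d + 160) + y*(-14*d^2 - 58*d - 8) - 8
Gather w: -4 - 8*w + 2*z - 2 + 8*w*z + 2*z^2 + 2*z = w*(8*z - 8) + 2*z^2 + 4*z - 6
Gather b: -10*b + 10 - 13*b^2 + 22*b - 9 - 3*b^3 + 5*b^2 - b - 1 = -3*b^3 - 8*b^2 + 11*b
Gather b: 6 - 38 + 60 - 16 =12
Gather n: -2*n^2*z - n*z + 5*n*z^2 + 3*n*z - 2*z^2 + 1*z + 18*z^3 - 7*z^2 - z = -2*n^2*z + n*(5*z^2 + 2*z) + 18*z^3 - 9*z^2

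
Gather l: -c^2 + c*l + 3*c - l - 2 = -c^2 + 3*c + l*(c - 1) - 2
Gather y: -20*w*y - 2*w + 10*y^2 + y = -2*w + 10*y^2 + y*(1 - 20*w)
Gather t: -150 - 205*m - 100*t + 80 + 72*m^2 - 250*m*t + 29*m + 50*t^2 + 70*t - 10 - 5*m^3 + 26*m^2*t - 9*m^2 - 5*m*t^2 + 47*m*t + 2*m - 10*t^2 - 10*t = -5*m^3 + 63*m^2 - 174*m + t^2*(40 - 5*m) + t*(26*m^2 - 203*m - 40) - 80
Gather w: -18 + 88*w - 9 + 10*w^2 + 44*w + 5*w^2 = 15*w^2 + 132*w - 27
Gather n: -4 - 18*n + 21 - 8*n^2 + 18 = -8*n^2 - 18*n + 35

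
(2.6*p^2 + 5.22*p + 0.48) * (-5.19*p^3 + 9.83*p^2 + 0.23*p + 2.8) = -13.494*p^5 - 1.5338*p^4 + 49.4194*p^3 + 13.199*p^2 + 14.7264*p + 1.344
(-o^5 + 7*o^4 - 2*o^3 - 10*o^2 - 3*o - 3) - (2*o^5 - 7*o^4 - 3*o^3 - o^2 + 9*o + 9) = -3*o^5 + 14*o^4 + o^3 - 9*o^2 - 12*o - 12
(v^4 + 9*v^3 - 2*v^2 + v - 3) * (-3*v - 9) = -3*v^5 - 36*v^4 - 75*v^3 + 15*v^2 + 27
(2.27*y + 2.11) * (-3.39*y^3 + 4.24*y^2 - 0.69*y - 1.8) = -7.6953*y^4 + 2.4719*y^3 + 7.3801*y^2 - 5.5419*y - 3.798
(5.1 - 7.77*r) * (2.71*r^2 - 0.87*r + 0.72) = -21.0567*r^3 + 20.5809*r^2 - 10.0314*r + 3.672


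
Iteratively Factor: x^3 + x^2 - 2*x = (x - 1)*(x^2 + 2*x) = x*(x - 1)*(x + 2)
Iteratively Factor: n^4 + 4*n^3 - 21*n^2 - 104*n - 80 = (n + 4)*(n^3 - 21*n - 20) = (n - 5)*(n + 4)*(n^2 + 5*n + 4) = (n - 5)*(n + 4)^2*(n + 1)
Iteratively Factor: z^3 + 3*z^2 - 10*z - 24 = (z + 2)*(z^2 + z - 12) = (z + 2)*(z + 4)*(z - 3)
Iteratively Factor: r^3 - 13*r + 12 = (r - 3)*(r^2 + 3*r - 4) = (r - 3)*(r - 1)*(r + 4)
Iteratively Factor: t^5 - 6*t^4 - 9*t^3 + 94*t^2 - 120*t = (t - 3)*(t^4 - 3*t^3 - 18*t^2 + 40*t) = (t - 3)*(t - 2)*(t^3 - t^2 - 20*t) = (t - 5)*(t - 3)*(t - 2)*(t^2 + 4*t) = (t - 5)*(t - 3)*(t - 2)*(t + 4)*(t)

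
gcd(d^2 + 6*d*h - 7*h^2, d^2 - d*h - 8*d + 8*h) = d - h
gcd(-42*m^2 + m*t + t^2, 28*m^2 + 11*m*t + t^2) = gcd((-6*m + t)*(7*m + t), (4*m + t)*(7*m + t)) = 7*m + t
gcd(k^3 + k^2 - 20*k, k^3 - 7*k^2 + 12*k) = k^2 - 4*k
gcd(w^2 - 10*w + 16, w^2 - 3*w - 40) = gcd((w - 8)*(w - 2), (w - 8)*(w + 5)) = w - 8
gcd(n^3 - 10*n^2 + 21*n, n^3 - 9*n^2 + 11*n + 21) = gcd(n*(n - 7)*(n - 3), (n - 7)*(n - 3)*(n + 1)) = n^2 - 10*n + 21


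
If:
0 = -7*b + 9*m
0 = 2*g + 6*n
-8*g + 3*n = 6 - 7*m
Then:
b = 54/49 - 243*n/49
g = -3*n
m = 6/7 - 27*n/7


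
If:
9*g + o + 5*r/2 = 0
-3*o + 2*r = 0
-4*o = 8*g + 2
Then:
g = -19/4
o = 9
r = 27/2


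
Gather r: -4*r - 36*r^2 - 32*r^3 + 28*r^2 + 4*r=-32*r^3 - 8*r^2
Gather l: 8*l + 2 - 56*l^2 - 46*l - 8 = -56*l^2 - 38*l - 6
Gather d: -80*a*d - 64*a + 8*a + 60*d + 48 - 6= -56*a + d*(60 - 80*a) + 42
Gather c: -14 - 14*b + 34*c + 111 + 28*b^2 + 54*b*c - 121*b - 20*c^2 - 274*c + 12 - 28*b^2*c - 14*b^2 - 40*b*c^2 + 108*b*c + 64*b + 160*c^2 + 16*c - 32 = 14*b^2 - 71*b + c^2*(140 - 40*b) + c*(-28*b^2 + 162*b - 224) + 77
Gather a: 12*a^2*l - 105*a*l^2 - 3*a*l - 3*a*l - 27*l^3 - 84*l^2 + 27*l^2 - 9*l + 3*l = 12*a^2*l + a*(-105*l^2 - 6*l) - 27*l^3 - 57*l^2 - 6*l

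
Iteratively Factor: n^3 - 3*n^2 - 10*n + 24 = (n + 3)*(n^2 - 6*n + 8) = (n - 4)*(n + 3)*(n - 2)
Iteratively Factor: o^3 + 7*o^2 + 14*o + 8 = (o + 1)*(o^2 + 6*o + 8) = (o + 1)*(o + 4)*(o + 2)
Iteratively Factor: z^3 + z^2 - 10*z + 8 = (z + 4)*(z^2 - 3*z + 2) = (z - 2)*(z + 4)*(z - 1)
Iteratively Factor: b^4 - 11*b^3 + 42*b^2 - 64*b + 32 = (b - 4)*(b^3 - 7*b^2 + 14*b - 8) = (b - 4)^2*(b^2 - 3*b + 2) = (b - 4)^2*(b - 1)*(b - 2)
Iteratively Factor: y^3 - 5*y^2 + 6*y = (y - 2)*(y^2 - 3*y) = y*(y - 2)*(y - 3)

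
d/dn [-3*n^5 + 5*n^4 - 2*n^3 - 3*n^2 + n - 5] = -15*n^4 + 20*n^3 - 6*n^2 - 6*n + 1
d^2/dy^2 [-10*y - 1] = 0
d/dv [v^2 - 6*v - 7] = 2*v - 6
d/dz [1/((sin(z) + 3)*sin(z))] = -(2*sin(z) + 3)*cos(z)/((sin(z) + 3)^2*sin(z)^2)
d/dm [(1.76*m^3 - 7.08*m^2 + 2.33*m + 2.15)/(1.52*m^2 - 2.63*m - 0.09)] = (2.6752*m^4 - 9.2576*m^3 + 14.6036*m^2 - 5.2616*m + 5.4448)/(2.3104*m^4 - 7.9952*m^3 + 6.6433*m^2 + 0.4734*m + 0.0081)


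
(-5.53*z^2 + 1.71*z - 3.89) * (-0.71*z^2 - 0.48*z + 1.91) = 3.9263*z^4 + 1.4403*z^3 - 8.6212*z^2 + 5.1333*z - 7.4299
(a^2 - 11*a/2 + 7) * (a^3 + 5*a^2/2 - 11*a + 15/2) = a^5 - 3*a^4 - 71*a^3/4 + 171*a^2/2 - 473*a/4 + 105/2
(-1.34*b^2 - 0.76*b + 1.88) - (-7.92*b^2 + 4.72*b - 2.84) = 6.58*b^2 - 5.48*b + 4.72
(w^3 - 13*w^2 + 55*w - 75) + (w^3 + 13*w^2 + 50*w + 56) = 2*w^3 + 105*w - 19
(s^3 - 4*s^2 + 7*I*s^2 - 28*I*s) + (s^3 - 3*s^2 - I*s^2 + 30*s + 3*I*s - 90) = 2*s^3 - 7*s^2 + 6*I*s^2 + 30*s - 25*I*s - 90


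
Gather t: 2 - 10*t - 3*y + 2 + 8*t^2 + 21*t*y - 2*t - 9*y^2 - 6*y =8*t^2 + t*(21*y - 12) - 9*y^2 - 9*y + 4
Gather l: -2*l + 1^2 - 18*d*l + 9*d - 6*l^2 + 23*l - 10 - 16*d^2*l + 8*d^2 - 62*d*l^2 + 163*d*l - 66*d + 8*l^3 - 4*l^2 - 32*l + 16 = 8*d^2 - 57*d + 8*l^3 + l^2*(-62*d - 10) + l*(-16*d^2 + 145*d - 11) + 7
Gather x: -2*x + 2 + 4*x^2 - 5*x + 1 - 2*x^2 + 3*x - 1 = 2*x^2 - 4*x + 2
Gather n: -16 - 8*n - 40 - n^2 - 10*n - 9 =-n^2 - 18*n - 65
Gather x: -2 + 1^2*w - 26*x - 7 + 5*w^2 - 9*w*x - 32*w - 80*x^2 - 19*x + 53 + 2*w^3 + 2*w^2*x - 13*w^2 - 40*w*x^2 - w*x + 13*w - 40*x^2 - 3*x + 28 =2*w^3 - 8*w^2 - 18*w + x^2*(-40*w - 120) + x*(2*w^2 - 10*w - 48) + 72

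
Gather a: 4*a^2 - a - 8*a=4*a^2 - 9*a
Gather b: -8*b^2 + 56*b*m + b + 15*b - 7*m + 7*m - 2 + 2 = -8*b^2 + b*(56*m + 16)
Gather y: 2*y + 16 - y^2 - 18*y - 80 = -y^2 - 16*y - 64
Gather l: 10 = 10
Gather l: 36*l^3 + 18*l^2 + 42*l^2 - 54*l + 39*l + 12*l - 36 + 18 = 36*l^3 + 60*l^2 - 3*l - 18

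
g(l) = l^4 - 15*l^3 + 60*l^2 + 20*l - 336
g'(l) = 4*l^3 - 45*l^2 + 120*l + 20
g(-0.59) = -323.71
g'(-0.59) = -67.29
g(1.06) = -263.99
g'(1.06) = 101.40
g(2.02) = -157.76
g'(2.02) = 111.75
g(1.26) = -243.03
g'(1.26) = 107.76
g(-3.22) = 830.00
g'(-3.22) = -966.52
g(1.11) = -258.87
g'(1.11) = 103.23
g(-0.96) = -285.78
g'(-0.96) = -140.21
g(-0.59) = -323.71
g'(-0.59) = -67.29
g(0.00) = -336.00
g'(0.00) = 20.00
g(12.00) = 3360.00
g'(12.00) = 1892.00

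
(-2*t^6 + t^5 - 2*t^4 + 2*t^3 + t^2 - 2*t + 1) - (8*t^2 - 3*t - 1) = -2*t^6 + t^5 - 2*t^4 + 2*t^3 - 7*t^2 + t + 2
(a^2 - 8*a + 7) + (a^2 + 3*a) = 2*a^2 - 5*a + 7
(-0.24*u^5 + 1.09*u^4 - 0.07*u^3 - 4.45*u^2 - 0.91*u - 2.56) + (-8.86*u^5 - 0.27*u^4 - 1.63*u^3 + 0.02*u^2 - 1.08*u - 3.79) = -9.1*u^5 + 0.82*u^4 - 1.7*u^3 - 4.43*u^2 - 1.99*u - 6.35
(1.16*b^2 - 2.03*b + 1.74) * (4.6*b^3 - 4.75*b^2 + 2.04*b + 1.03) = 5.336*b^5 - 14.848*b^4 + 20.0129*b^3 - 11.2114*b^2 + 1.4587*b + 1.7922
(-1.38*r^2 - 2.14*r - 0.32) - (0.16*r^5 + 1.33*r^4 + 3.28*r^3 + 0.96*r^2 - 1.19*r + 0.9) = -0.16*r^5 - 1.33*r^4 - 3.28*r^3 - 2.34*r^2 - 0.95*r - 1.22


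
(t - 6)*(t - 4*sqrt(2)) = t^2 - 6*t - 4*sqrt(2)*t + 24*sqrt(2)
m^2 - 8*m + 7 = (m - 7)*(m - 1)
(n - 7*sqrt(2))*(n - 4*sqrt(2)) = n^2 - 11*sqrt(2)*n + 56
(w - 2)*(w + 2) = w^2 - 4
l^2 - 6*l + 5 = (l - 5)*(l - 1)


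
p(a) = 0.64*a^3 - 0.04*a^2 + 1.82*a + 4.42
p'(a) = 1.92*a^2 - 0.08*a + 1.82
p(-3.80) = -38.19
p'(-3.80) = 29.85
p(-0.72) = 2.85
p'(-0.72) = 2.87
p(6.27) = 172.01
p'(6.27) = 76.80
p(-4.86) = -78.84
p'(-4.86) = 47.56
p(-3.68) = -34.71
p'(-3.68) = 28.12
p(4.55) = 72.16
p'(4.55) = 41.20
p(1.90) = 12.12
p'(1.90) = 8.60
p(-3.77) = -37.30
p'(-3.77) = 29.41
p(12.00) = 1126.42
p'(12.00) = 277.34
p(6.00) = 152.14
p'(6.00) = 70.46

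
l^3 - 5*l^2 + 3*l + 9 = (l - 3)^2*(l + 1)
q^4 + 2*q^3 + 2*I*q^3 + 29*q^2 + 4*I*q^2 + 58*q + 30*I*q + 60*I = (q + 2)*(q - 5*I)*(q + I)*(q + 6*I)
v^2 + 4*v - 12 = (v - 2)*(v + 6)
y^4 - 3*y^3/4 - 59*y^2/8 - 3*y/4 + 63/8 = (y - 3)*(y - 1)*(y + 3/2)*(y + 7/4)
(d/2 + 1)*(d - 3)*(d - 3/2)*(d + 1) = d^4/2 - 3*d^3/4 - 7*d^2/2 + 9*d/4 + 9/2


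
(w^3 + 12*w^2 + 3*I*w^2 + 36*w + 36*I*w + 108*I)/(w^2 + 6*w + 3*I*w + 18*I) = w + 6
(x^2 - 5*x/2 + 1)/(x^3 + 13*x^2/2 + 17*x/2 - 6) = (x - 2)/(x^2 + 7*x + 12)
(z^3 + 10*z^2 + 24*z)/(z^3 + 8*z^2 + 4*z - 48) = z/(z - 2)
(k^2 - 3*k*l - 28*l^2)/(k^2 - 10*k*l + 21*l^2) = (k + 4*l)/(k - 3*l)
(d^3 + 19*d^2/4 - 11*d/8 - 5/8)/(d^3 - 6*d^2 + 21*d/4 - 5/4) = (4*d^2 + 21*d + 5)/(2*(2*d^2 - 11*d + 5))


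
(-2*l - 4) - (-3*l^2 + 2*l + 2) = 3*l^2 - 4*l - 6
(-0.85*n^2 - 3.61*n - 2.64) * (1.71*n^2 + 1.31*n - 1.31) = -1.4535*n^4 - 7.2866*n^3 - 8.13*n^2 + 1.2707*n + 3.4584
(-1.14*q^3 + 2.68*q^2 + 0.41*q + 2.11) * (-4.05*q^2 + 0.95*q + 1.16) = 4.617*q^5 - 11.937*q^4 - 0.4369*q^3 - 5.0472*q^2 + 2.4801*q + 2.4476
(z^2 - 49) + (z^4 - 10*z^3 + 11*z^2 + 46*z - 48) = z^4 - 10*z^3 + 12*z^2 + 46*z - 97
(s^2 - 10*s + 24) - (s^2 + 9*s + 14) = 10 - 19*s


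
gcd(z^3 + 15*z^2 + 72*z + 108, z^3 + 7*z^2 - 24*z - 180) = z^2 + 12*z + 36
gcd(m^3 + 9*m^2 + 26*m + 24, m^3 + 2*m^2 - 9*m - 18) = m^2 + 5*m + 6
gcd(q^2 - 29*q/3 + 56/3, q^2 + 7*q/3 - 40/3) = q - 8/3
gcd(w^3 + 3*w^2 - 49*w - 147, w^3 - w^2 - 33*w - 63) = w^2 - 4*w - 21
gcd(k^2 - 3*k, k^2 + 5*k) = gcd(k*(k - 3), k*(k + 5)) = k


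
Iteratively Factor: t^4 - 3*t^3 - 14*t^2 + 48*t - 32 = (t - 2)*(t^3 - t^2 - 16*t + 16) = (t - 4)*(t - 2)*(t^2 + 3*t - 4) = (t - 4)*(t - 2)*(t - 1)*(t + 4)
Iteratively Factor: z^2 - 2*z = (z)*(z - 2)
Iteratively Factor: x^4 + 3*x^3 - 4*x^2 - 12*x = (x)*(x^3 + 3*x^2 - 4*x - 12) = x*(x + 2)*(x^2 + x - 6) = x*(x + 2)*(x + 3)*(x - 2)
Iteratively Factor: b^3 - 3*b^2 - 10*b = (b + 2)*(b^2 - 5*b) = (b - 5)*(b + 2)*(b)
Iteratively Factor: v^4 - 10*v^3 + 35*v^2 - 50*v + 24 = (v - 1)*(v^3 - 9*v^2 + 26*v - 24) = (v - 2)*(v - 1)*(v^2 - 7*v + 12) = (v - 4)*(v - 2)*(v - 1)*(v - 3)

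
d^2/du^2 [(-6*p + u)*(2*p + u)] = 2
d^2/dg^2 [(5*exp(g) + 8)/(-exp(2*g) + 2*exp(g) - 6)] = (-5*exp(4*g) - 42*exp(3*g) + 228*exp(2*g) + 100*exp(g) - 276)*exp(g)/(exp(6*g) - 6*exp(5*g) + 30*exp(4*g) - 80*exp(3*g) + 180*exp(2*g) - 216*exp(g) + 216)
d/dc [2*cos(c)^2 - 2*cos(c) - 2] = 2*sin(c) - 2*sin(2*c)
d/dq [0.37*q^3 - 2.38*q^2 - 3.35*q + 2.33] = 1.11*q^2 - 4.76*q - 3.35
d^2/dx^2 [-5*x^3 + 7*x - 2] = -30*x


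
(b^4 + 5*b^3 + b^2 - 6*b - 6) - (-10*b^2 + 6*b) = b^4 + 5*b^3 + 11*b^2 - 12*b - 6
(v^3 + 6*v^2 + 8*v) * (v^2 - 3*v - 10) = v^5 + 3*v^4 - 20*v^3 - 84*v^2 - 80*v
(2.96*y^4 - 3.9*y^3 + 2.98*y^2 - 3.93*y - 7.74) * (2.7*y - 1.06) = 7.992*y^5 - 13.6676*y^4 + 12.18*y^3 - 13.7698*y^2 - 16.7322*y + 8.2044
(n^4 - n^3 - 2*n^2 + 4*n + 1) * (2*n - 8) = 2*n^5 - 10*n^4 + 4*n^3 + 24*n^2 - 30*n - 8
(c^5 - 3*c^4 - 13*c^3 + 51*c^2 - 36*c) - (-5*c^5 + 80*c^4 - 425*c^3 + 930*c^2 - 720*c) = 6*c^5 - 83*c^4 + 412*c^3 - 879*c^2 + 684*c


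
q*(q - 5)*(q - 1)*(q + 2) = q^4 - 4*q^3 - 7*q^2 + 10*q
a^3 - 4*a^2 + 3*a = a*(a - 3)*(a - 1)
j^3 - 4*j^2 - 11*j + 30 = (j - 5)*(j - 2)*(j + 3)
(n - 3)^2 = n^2 - 6*n + 9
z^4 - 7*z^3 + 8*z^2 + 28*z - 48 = (z - 4)*(z - 3)*(z - 2)*(z + 2)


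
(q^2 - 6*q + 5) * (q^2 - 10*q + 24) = q^4 - 16*q^3 + 89*q^2 - 194*q + 120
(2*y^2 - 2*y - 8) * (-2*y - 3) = -4*y^3 - 2*y^2 + 22*y + 24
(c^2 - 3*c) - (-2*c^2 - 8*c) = 3*c^2 + 5*c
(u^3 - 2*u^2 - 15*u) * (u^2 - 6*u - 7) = u^5 - 8*u^4 - 10*u^3 + 104*u^2 + 105*u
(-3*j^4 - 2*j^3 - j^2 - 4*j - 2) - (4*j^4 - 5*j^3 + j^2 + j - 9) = -7*j^4 + 3*j^3 - 2*j^2 - 5*j + 7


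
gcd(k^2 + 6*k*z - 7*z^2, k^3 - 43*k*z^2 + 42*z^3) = -k^2 - 6*k*z + 7*z^2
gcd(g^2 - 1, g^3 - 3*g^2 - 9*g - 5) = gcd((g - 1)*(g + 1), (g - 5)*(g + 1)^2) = g + 1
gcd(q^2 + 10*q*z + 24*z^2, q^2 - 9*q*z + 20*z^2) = 1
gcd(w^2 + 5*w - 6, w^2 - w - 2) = 1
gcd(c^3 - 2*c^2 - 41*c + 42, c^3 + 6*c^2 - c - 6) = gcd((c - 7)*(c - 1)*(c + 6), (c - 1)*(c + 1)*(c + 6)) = c^2 + 5*c - 6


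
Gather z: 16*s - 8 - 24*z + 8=16*s - 24*z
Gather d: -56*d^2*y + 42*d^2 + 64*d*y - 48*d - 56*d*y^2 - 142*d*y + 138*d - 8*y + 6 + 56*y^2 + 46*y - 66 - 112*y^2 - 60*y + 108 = d^2*(42 - 56*y) + d*(-56*y^2 - 78*y + 90) - 56*y^2 - 22*y + 48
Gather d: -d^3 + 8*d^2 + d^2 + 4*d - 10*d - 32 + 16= -d^3 + 9*d^2 - 6*d - 16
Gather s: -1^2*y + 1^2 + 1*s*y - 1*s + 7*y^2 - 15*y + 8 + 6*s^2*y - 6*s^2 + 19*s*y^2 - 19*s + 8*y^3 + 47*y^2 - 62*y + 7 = s^2*(6*y - 6) + s*(19*y^2 + y - 20) + 8*y^3 + 54*y^2 - 78*y + 16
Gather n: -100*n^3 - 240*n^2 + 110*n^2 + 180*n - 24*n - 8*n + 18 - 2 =-100*n^3 - 130*n^2 + 148*n + 16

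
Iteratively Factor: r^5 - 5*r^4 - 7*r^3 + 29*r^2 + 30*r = (r + 1)*(r^4 - 6*r^3 - r^2 + 30*r) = (r - 5)*(r + 1)*(r^3 - r^2 - 6*r) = r*(r - 5)*(r + 1)*(r^2 - r - 6) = r*(r - 5)*(r + 1)*(r + 2)*(r - 3)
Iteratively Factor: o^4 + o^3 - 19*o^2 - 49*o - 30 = (o + 3)*(o^3 - 2*o^2 - 13*o - 10) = (o - 5)*(o + 3)*(o^2 + 3*o + 2) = (o - 5)*(o + 2)*(o + 3)*(o + 1)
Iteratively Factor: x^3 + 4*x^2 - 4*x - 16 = (x + 4)*(x^2 - 4) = (x - 2)*(x + 4)*(x + 2)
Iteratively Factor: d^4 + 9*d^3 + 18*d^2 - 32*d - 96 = (d + 4)*(d^3 + 5*d^2 - 2*d - 24) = (d - 2)*(d + 4)*(d^2 + 7*d + 12) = (d - 2)*(d + 3)*(d + 4)*(d + 4)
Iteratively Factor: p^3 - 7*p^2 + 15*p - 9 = (p - 1)*(p^2 - 6*p + 9) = (p - 3)*(p - 1)*(p - 3)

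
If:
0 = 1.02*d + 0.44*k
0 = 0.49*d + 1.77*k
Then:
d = 0.00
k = 0.00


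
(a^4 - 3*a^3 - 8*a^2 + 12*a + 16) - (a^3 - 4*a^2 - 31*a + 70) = a^4 - 4*a^3 - 4*a^2 + 43*a - 54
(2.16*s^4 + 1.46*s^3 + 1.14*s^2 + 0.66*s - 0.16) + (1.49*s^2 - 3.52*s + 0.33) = 2.16*s^4 + 1.46*s^3 + 2.63*s^2 - 2.86*s + 0.17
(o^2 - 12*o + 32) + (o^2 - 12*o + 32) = 2*o^2 - 24*o + 64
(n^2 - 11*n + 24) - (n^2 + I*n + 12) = -11*n - I*n + 12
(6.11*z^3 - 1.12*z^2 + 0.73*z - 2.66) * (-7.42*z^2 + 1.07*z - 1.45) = -45.3362*z^5 + 14.8481*z^4 - 15.4745*z^3 + 22.1423*z^2 - 3.9047*z + 3.857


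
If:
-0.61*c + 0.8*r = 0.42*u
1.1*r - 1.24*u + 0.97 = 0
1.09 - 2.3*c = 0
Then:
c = 0.47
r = 1.45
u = 2.06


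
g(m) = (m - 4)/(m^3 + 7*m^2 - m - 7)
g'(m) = (m - 4)*(-3*m^2 - 14*m + 1)/(m^3 + 7*m^2 - m - 7)^2 + 1/(m^3 + 7*m^2 - m - 7)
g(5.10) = 0.00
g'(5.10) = 0.00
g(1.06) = -2.95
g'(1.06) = 51.99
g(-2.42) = -0.29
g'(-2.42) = -0.18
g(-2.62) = -0.26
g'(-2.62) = -0.13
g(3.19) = -0.01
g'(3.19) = 0.02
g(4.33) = 0.00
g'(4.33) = 0.00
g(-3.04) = -0.22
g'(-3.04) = -0.07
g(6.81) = 0.00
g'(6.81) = -0.00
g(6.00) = 0.00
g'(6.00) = 0.00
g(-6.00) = -0.29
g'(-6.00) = 0.22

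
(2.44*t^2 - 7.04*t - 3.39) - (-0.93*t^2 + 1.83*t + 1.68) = 3.37*t^2 - 8.87*t - 5.07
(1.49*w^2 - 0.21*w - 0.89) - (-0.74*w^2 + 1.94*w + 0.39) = 2.23*w^2 - 2.15*w - 1.28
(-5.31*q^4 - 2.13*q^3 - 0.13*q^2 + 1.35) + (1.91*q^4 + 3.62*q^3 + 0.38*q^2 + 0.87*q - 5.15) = -3.4*q^4 + 1.49*q^3 + 0.25*q^2 + 0.87*q - 3.8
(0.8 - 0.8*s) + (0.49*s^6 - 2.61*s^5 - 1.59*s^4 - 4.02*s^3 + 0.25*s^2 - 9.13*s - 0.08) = 0.49*s^6 - 2.61*s^5 - 1.59*s^4 - 4.02*s^3 + 0.25*s^2 - 9.93*s + 0.72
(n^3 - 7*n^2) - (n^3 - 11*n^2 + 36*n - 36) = 4*n^2 - 36*n + 36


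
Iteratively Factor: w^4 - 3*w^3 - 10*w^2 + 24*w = (w - 2)*(w^3 - w^2 - 12*w) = (w - 2)*(w + 3)*(w^2 - 4*w) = (w - 4)*(w - 2)*(w + 3)*(w)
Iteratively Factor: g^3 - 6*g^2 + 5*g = (g - 5)*(g^2 - g) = g*(g - 5)*(g - 1)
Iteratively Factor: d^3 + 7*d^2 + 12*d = (d + 3)*(d^2 + 4*d) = d*(d + 3)*(d + 4)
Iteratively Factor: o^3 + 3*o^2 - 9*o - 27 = (o + 3)*(o^2 - 9) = (o - 3)*(o + 3)*(o + 3)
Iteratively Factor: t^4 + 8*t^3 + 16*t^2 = (t + 4)*(t^3 + 4*t^2) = (t + 4)^2*(t^2) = t*(t + 4)^2*(t)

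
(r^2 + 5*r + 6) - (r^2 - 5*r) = 10*r + 6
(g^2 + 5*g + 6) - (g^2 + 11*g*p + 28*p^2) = -11*g*p + 5*g - 28*p^2 + 6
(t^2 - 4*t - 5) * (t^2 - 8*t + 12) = t^4 - 12*t^3 + 39*t^2 - 8*t - 60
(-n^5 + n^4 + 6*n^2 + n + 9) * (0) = 0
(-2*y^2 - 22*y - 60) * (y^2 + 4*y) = -2*y^4 - 30*y^3 - 148*y^2 - 240*y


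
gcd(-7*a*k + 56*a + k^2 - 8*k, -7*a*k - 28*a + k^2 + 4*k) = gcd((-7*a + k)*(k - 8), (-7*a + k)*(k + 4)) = 7*a - k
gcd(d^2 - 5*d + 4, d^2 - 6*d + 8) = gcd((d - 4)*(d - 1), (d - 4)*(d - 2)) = d - 4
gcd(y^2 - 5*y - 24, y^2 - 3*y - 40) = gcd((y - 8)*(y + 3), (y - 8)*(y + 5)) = y - 8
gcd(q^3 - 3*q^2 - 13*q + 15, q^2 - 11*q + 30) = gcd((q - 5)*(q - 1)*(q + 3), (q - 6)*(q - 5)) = q - 5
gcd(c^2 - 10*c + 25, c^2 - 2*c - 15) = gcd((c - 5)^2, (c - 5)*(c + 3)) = c - 5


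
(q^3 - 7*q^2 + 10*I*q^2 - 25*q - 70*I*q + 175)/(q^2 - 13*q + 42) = (q^2 + 10*I*q - 25)/(q - 6)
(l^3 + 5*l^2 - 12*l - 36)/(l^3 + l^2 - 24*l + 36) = (l + 2)/(l - 2)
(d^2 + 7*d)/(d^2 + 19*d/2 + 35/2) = 2*d/(2*d + 5)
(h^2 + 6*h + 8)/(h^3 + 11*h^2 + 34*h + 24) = (h + 2)/(h^2 + 7*h + 6)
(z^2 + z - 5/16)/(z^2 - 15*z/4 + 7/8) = (4*z + 5)/(2*(2*z - 7))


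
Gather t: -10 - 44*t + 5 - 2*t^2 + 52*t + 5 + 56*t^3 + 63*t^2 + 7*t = 56*t^3 + 61*t^2 + 15*t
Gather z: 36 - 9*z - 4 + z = 32 - 8*z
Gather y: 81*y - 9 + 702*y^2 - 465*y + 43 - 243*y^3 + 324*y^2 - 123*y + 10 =-243*y^3 + 1026*y^2 - 507*y + 44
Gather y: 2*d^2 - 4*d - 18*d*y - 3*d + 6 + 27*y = 2*d^2 - 7*d + y*(27 - 18*d) + 6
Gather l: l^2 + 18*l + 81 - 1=l^2 + 18*l + 80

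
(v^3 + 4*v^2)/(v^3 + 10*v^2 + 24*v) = v/(v + 6)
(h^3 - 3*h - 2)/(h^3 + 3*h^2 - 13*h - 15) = (h^2 - h - 2)/(h^2 + 2*h - 15)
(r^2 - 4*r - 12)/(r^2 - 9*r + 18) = (r + 2)/(r - 3)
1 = 1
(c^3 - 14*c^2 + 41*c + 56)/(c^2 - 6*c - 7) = c - 8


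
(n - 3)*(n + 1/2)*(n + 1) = n^3 - 3*n^2/2 - 4*n - 3/2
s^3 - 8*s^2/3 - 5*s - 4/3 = (s - 4)*(s + 1/3)*(s + 1)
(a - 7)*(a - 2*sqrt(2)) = a^2 - 7*a - 2*sqrt(2)*a + 14*sqrt(2)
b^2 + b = b*(b + 1)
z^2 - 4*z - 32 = (z - 8)*(z + 4)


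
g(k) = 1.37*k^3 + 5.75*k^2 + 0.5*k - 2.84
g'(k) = 4.11*k^2 + 11.5*k + 0.5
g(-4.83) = -25.48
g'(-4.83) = 40.84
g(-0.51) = -1.78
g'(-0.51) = -4.30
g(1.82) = 25.38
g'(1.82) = 35.04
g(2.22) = 41.60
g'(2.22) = 46.29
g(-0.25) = -2.63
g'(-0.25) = -2.12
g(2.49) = 55.21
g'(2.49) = 54.62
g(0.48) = -1.12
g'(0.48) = 6.97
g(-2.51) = 10.47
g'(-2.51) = -2.47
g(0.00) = -2.84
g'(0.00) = 0.50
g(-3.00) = 10.42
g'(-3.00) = 2.99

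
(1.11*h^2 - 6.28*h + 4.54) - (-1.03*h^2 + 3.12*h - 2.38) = 2.14*h^2 - 9.4*h + 6.92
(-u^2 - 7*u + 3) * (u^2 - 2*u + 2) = -u^4 - 5*u^3 + 15*u^2 - 20*u + 6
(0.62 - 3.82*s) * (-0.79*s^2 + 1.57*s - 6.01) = 3.0178*s^3 - 6.4872*s^2 + 23.9316*s - 3.7262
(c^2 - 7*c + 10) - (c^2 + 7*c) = 10 - 14*c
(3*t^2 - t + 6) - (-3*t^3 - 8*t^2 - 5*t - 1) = 3*t^3 + 11*t^2 + 4*t + 7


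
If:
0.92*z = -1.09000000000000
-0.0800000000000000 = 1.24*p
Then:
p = -0.06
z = -1.18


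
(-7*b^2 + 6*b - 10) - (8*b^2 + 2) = -15*b^2 + 6*b - 12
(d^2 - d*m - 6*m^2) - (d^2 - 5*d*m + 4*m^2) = 4*d*m - 10*m^2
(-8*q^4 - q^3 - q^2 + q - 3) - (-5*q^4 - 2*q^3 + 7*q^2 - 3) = -3*q^4 + q^3 - 8*q^2 + q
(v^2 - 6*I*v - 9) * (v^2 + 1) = v^4 - 6*I*v^3 - 8*v^2 - 6*I*v - 9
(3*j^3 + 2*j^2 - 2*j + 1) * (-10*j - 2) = -30*j^4 - 26*j^3 + 16*j^2 - 6*j - 2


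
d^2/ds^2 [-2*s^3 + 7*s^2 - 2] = 14 - 12*s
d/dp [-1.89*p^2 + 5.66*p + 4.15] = 5.66 - 3.78*p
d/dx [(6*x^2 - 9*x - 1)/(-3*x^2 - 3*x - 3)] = (-15*x^2 - 14*x + 8)/(3*(x^4 + 2*x^3 + 3*x^2 + 2*x + 1))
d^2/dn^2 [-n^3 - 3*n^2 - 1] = -6*n - 6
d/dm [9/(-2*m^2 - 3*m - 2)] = 9*(4*m + 3)/(2*m^2 + 3*m + 2)^2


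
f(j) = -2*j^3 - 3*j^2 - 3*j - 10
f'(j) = -6*j^2 - 6*j - 3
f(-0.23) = -9.44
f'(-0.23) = -1.94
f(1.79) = -36.45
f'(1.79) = -32.96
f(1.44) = -26.51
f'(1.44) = -24.08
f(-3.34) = 41.07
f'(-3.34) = -49.89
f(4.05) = -204.22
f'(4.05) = -125.72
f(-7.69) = 745.17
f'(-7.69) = -311.68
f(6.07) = -586.04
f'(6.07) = -260.49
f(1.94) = -41.71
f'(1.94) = -37.22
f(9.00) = -1738.00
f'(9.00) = -543.00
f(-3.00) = 26.00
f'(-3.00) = -39.00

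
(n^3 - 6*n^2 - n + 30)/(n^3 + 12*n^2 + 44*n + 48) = (n^2 - 8*n + 15)/(n^2 + 10*n + 24)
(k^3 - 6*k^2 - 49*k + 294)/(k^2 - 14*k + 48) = (k^2 - 49)/(k - 8)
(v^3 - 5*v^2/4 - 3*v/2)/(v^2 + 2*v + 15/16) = 4*v*(v - 2)/(4*v + 5)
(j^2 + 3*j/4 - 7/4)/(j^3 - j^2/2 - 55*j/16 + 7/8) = 4*(j - 1)/(4*j^2 - 9*j + 2)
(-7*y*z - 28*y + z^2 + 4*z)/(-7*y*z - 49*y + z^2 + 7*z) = (z + 4)/(z + 7)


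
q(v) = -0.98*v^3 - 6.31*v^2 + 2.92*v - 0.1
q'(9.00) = -348.80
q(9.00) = -1199.35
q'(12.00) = -571.88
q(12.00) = -2567.14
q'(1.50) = -22.62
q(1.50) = -13.22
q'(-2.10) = 16.46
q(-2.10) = -24.98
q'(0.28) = -0.84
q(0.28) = 0.20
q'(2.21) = -39.33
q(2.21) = -35.04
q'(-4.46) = 0.72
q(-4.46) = -51.70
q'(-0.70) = 10.31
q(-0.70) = -4.90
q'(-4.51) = 0.04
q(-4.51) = -51.72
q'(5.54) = -157.23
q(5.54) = -344.22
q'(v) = -2.94*v^2 - 12.62*v + 2.92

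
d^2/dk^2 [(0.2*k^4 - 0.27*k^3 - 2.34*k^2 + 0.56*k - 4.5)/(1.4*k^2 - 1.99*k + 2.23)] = (0.784000000000001*k^6 - 3.3432*k^5 + 8.49852000000001*k^4 - 25.496494*k^3 + 10.036914*k^2 + 56.675982*k - 25.845848)/(2.744*k^6 - 11.7012*k^5 + 29.74482*k^4 - 45.157279*k^3 + 47.379249*k^2 - 29.688213*k + 11.089567)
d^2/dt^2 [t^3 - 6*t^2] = 6*t - 12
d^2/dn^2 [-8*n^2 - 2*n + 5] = -16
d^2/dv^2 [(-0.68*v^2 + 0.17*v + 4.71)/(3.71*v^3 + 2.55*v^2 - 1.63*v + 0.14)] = (-18.719176*v^6 + 14.039382*v^5 + 762.923658*v^4 + 716.50206*v^3 + 13.2609360000001*v^2 - 132.505074*v + 21.71599)/(51.064811*v^9 + 105.295365*v^8 + 5.06637600000002*v^7 - 70.161393*v^6 + 5.720892*v^5 + 17.976603*v^4 - 7.604059*v^3 + 1.265838*v^2 - 0.095844*v + 0.002744)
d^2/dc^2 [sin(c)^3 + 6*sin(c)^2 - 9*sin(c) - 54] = -9*sin(c)^3 - 24*sin(c)^2 + 15*sin(c) + 12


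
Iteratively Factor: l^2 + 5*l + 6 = (l + 3)*(l + 2)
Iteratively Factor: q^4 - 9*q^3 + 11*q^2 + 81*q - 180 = (q + 3)*(q^3 - 12*q^2 + 47*q - 60) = (q - 4)*(q + 3)*(q^2 - 8*q + 15) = (q - 5)*(q - 4)*(q + 3)*(q - 3)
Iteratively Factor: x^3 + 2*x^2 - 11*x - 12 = (x + 1)*(x^2 + x - 12) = (x + 1)*(x + 4)*(x - 3)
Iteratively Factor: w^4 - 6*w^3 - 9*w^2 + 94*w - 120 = (w - 2)*(w^3 - 4*w^2 - 17*w + 60) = (w - 3)*(w - 2)*(w^2 - w - 20) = (w - 5)*(w - 3)*(w - 2)*(w + 4)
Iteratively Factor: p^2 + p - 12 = (p - 3)*(p + 4)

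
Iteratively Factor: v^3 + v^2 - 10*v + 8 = (v - 1)*(v^2 + 2*v - 8) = (v - 2)*(v - 1)*(v + 4)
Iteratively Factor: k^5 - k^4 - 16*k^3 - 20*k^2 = (k)*(k^4 - k^3 - 16*k^2 - 20*k) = k*(k + 2)*(k^3 - 3*k^2 - 10*k) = k*(k - 5)*(k + 2)*(k^2 + 2*k) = k*(k - 5)*(k + 2)^2*(k)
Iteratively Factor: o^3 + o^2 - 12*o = (o - 3)*(o^2 + 4*o) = (o - 3)*(o + 4)*(o)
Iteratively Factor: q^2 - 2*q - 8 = (q - 4)*(q + 2)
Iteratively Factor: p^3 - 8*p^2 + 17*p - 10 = (p - 1)*(p^2 - 7*p + 10) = (p - 2)*(p - 1)*(p - 5)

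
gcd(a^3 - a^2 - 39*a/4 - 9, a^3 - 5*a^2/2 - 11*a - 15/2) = a + 3/2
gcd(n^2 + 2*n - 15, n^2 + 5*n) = n + 5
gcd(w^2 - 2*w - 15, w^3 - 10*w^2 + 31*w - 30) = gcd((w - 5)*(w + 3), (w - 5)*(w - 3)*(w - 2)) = w - 5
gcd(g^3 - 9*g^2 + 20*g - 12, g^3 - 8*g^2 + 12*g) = g^2 - 8*g + 12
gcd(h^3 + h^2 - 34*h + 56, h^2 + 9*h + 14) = h + 7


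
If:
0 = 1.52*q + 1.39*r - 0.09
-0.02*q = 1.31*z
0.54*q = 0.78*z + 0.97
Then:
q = 1.76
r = -1.86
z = -0.03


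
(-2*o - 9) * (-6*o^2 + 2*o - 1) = 12*o^3 + 50*o^2 - 16*o + 9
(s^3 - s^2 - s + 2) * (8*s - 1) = 8*s^4 - 9*s^3 - 7*s^2 + 17*s - 2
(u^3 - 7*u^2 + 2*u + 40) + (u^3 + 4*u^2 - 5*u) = 2*u^3 - 3*u^2 - 3*u + 40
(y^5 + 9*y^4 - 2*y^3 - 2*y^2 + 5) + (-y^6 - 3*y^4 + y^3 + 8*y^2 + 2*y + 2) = -y^6 + y^5 + 6*y^4 - y^3 + 6*y^2 + 2*y + 7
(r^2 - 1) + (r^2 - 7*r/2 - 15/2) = 2*r^2 - 7*r/2 - 17/2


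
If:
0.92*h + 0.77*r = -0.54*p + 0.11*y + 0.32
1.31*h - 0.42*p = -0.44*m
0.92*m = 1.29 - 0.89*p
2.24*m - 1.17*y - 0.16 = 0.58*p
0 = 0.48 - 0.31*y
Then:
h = -0.20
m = 0.99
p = 0.43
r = 0.57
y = 1.55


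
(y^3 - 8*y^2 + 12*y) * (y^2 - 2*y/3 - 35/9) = y^5 - 26*y^4/3 + 121*y^3/9 + 208*y^2/9 - 140*y/3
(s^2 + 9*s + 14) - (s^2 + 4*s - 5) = 5*s + 19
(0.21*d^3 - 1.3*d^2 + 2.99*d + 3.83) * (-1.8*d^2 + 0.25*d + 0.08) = -0.378*d^5 + 2.3925*d^4 - 5.6902*d^3 - 6.2505*d^2 + 1.1967*d + 0.3064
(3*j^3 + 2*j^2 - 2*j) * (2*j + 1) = 6*j^4 + 7*j^3 - 2*j^2 - 2*j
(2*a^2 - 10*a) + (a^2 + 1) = 3*a^2 - 10*a + 1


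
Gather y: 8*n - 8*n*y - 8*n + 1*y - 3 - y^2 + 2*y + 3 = -y^2 + y*(3 - 8*n)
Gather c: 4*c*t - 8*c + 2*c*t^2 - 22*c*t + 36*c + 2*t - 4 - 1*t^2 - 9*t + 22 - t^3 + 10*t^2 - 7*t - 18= c*(2*t^2 - 18*t + 28) - t^3 + 9*t^2 - 14*t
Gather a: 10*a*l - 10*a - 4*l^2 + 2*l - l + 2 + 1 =a*(10*l - 10) - 4*l^2 + l + 3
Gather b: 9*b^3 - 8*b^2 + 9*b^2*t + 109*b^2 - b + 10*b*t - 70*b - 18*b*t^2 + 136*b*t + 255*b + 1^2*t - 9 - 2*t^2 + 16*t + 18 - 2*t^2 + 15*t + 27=9*b^3 + b^2*(9*t + 101) + b*(-18*t^2 + 146*t + 184) - 4*t^2 + 32*t + 36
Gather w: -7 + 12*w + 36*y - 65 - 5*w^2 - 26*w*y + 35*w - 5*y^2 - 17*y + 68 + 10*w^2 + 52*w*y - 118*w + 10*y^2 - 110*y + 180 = 5*w^2 + w*(26*y - 71) + 5*y^2 - 91*y + 176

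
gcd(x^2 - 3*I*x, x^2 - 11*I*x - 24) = x - 3*I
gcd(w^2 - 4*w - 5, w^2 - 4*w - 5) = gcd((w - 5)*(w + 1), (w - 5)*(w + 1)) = w^2 - 4*w - 5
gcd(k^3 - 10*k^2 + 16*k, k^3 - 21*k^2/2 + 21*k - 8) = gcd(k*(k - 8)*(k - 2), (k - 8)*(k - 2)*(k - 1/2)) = k^2 - 10*k + 16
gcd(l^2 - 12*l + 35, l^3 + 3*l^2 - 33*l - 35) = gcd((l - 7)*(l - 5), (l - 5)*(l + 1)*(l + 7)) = l - 5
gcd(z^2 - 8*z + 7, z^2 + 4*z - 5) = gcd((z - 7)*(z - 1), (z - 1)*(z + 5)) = z - 1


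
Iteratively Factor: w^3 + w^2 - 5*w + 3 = (w - 1)*(w^2 + 2*w - 3) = (w - 1)*(w + 3)*(w - 1)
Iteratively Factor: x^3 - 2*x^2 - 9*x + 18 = (x + 3)*(x^2 - 5*x + 6) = (x - 2)*(x + 3)*(x - 3)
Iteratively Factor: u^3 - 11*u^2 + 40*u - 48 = (u - 4)*(u^2 - 7*u + 12) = (u - 4)^2*(u - 3)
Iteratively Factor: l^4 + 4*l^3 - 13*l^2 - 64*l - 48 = (l + 3)*(l^3 + l^2 - 16*l - 16) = (l + 1)*(l + 3)*(l^2 - 16) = (l + 1)*(l + 3)*(l + 4)*(l - 4)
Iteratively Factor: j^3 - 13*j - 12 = (j + 3)*(j^2 - 3*j - 4) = (j - 4)*(j + 3)*(j + 1)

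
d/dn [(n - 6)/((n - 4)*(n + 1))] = (-n^2 + 12*n - 22)/(n^4 - 6*n^3 + n^2 + 24*n + 16)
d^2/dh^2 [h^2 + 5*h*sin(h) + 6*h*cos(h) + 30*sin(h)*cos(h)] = -5*h*sin(h) - 6*h*cos(h) - 12*sin(h) - 60*sin(2*h) + 10*cos(h) + 2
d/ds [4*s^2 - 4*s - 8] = 8*s - 4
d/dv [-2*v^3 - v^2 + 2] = 2*v*(-3*v - 1)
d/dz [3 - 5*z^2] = -10*z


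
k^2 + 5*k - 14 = (k - 2)*(k + 7)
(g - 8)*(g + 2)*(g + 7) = g^3 + g^2 - 58*g - 112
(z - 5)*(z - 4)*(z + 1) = z^3 - 8*z^2 + 11*z + 20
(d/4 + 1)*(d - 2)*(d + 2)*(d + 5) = d^4/4 + 9*d^3/4 + 4*d^2 - 9*d - 20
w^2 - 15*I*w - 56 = (w - 8*I)*(w - 7*I)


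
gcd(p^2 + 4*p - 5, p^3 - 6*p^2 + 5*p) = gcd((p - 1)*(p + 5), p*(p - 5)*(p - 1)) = p - 1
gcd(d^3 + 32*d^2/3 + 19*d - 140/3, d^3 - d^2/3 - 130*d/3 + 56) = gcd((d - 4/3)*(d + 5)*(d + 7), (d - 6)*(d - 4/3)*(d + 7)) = d^2 + 17*d/3 - 28/3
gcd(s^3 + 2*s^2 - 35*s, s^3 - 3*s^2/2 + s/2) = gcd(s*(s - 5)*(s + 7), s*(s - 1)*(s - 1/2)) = s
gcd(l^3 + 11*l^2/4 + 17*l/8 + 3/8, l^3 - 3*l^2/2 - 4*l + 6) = 1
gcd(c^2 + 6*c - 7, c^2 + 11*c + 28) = c + 7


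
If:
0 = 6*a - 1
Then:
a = 1/6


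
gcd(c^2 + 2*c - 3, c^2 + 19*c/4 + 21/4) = c + 3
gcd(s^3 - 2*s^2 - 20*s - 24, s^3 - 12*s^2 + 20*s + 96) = s^2 - 4*s - 12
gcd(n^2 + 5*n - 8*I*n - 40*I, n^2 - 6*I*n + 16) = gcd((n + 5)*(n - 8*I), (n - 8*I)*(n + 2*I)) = n - 8*I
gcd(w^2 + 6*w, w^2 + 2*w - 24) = w + 6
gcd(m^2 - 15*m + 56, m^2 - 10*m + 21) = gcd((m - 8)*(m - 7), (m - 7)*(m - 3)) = m - 7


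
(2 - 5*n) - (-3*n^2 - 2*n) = 3*n^2 - 3*n + 2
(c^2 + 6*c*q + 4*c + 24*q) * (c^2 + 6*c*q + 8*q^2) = c^4 + 12*c^3*q + 4*c^3 + 44*c^2*q^2 + 48*c^2*q + 48*c*q^3 + 176*c*q^2 + 192*q^3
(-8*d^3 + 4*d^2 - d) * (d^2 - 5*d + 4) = -8*d^5 + 44*d^4 - 53*d^3 + 21*d^2 - 4*d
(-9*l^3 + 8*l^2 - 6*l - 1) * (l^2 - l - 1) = -9*l^5 + 17*l^4 - 5*l^3 - 3*l^2 + 7*l + 1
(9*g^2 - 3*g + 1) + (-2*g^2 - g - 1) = 7*g^2 - 4*g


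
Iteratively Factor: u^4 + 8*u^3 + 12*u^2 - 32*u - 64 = (u - 2)*(u^3 + 10*u^2 + 32*u + 32) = (u - 2)*(u + 2)*(u^2 + 8*u + 16) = (u - 2)*(u + 2)*(u + 4)*(u + 4)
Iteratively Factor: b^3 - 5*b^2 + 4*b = (b - 1)*(b^2 - 4*b) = b*(b - 1)*(b - 4)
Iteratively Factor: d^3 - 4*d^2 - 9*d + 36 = (d - 3)*(d^2 - d - 12) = (d - 4)*(d - 3)*(d + 3)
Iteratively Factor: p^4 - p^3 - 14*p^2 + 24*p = (p - 3)*(p^3 + 2*p^2 - 8*p) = (p - 3)*(p + 4)*(p^2 - 2*p) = (p - 3)*(p - 2)*(p + 4)*(p)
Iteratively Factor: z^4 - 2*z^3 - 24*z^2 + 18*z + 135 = (z + 3)*(z^3 - 5*z^2 - 9*z + 45) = (z - 3)*(z + 3)*(z^2 - 2*z - 15) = (z - 3)*(z + 3)^2*(z - 5)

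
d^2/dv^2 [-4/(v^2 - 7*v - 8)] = 8*(-v^2 + 7*v + (2*v - 7)^2 + 8)/(-v^2 + 7*v + 8)^3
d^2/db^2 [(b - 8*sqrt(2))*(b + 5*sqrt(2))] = 2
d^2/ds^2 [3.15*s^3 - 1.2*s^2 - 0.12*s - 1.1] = 18.9*s - 2.4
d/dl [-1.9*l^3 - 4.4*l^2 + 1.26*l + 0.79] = -5.7*l^2 - 8.8*l + 1.26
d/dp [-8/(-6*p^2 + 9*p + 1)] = 24*(3 - 4*p)/(-6*p^2 + 9*p + 1)^2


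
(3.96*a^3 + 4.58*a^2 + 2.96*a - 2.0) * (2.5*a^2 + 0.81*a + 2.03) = 9.9*a^5 + 14.6576*a^4 + 19.1486*a^3 + 6.695*a^2 + 4.3888*a - 4.06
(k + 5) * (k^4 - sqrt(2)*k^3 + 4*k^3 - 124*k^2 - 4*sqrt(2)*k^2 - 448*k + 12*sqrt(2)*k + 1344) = k^5 - sqrt(2)*k^4 + 9*k^4 - 104*k^3 - 9*sqrt(2)*k^3 - 1068*k^2 - 8*sqrt(2)*k^2 - 896*k + 60*sqrt(2)*k + 6720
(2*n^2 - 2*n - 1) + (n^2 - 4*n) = 3*n^2 - 6*n - 1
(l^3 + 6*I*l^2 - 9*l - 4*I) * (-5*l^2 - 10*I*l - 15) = -5*l^5 - 40*I*l^4 + 90*l^3 + 20*I*l^2 + 95*l + 60*I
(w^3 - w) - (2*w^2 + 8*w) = w^3 - 2*w^2 - 9*w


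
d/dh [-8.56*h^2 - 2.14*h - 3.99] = -17.12*h - 2.14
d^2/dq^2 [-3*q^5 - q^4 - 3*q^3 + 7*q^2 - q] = -60*q^3 - 12*q^2 - 18*q + 14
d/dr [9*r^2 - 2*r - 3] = 18*r - 2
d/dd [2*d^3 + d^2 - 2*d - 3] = 6*d^2 + 2*d - 2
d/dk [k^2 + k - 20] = 2*k + 1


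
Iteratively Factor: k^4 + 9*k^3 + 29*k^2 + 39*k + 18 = (k + 2)*(k^3 + 7*k^2 + 15*k + 9) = (k + 2)*(k + 3)*(k^2 + 4*k + 3) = (k + 1)*(k + 2)*(k + 3)*(k + 3)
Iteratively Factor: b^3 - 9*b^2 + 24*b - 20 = (b - 5)*(b^2 - 4*b + 4) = (b - 5)*(b - 2)*(b - 2)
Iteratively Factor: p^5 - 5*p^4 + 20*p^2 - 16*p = (p - 4)*(p^4 - p^3 - 4*p^2 + 4*p) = (p - 4)*(p - 1)*(p^3 - 4*p) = (p - 4)*(p - 1)*(p + 2)*(p^2 - 2*p) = (p - 4)*(p - 2)*(p - 1)*(p + 2)*(p)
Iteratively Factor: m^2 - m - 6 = (m - 3)*(m + 2)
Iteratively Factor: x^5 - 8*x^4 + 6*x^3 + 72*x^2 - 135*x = (x + 3)*(x^4 - 11*x^3 + 39*x^2 - 45*x) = (x - 3)*(x + 3)*(x^3 - 8*x^2 + 15*x) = (x - 3)^2*(x + 3)*(x^2 - 5*x) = (x - 5)*(x - 3)^2*(x + 3)*(x)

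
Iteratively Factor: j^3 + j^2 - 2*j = (j + 2)*(j^2 - j) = j*(j + 2)*(j - 1)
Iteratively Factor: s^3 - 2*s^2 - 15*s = (s + 3)*(s^2 - 5*s) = s*(s + 3)*(s - 5)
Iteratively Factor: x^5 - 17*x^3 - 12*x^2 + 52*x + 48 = (x + 3)*(x^4 - 3*x^3 - 8*x^2 + 12*x + 16) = (x + 1)*(x + 3)*(x^3 - 4*x^2 - 4*x + 16) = (x + 1)*(x + 2)*(x + 3)*(x^2 - 6*x + 8) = (x - 2)*(x + 1)*(x + 2)*(x + 3)*(x - 4)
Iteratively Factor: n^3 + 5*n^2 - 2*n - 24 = (n + 3)*(n^2 + 2*n - 8) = (n + 3)*(n + 4)*(n - 2)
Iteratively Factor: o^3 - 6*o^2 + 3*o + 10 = (o - 5)*(o^2 - o - 2) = (o - 5)*(o + 1)*(o - 2)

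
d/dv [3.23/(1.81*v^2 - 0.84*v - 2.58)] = (2.7132 - 11.6926*v)/(-1.81*v^2 + 0.84*v + 2.58)^2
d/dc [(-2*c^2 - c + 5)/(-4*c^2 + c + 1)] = 6*(-c^2 + 6*c - 1)/(16*c^4 - 8*c^3 - 7*c^2 + 2*c + 1)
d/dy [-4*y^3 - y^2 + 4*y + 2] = -12*y^2 - 2*y + 4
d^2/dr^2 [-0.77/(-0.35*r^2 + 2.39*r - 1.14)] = (-0.18865*r^2 + 1.28821*r + 0.77*(0.7*r - 2.39)*(1.4*r - 4.78) - 0.61446)/(0.35*r^2 - 2.39*r + 1.14)^3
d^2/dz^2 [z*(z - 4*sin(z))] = 4*z*sin(z) - 8*cos(z) + 2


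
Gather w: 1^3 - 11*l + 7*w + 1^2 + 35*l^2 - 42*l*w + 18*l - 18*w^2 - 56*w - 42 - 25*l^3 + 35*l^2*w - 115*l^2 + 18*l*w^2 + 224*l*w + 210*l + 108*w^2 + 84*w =-25*l^3 - 80*l^2 + 217*l + w^2*(18*l + 90) + w*(35*l^2 + 182*l + 35) - 40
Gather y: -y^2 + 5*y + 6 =-y^2 + 5*y + 6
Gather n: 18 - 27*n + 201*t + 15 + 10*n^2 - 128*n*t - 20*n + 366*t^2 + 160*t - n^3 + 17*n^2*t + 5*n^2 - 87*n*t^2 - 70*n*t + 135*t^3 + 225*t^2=-n^3 + n^2*(17*t + 15) + n*(-87*t^2 - 198*t - 47) + 135*t^3 + 591*t^2 + 361*t + 33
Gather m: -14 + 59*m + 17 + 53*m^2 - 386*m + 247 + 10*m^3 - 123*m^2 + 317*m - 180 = 10*m^3 - 70*m^2 - 10*m + 70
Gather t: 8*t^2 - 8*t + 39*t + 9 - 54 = 8*t^2 + 31*t - 45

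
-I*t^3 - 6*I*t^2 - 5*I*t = t*(t + 5)*(-I*t - I)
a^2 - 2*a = a*(a - 2)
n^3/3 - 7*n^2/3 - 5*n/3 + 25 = (n/3 + 1)*(n - 5)^2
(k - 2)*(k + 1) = k^2 - k - 2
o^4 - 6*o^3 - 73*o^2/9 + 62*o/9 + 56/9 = (o - 7)*(o - 1)*(o + 2/3)*(o + 4/3)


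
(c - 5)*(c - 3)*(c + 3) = c^3 - 5*c^2 - 9*c + 45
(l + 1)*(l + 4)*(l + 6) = l^3 + 11*l^2 + 34*l + 24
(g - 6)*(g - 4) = g^2 - 10*g + 24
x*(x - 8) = x^2 - 8*x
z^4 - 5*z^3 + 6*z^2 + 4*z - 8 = (z - 2)^3*(z + 1)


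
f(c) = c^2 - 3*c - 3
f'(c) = 2*c - 3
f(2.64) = -3.95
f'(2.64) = 2.28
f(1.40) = -5.24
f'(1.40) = -0.20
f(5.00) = 7.00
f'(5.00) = 7.00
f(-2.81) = 13.33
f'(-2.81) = -8.62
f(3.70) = -0.41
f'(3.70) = 4.40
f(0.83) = -4.80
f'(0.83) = -1.34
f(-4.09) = 26.00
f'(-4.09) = -11.18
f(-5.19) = 39.51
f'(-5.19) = -13.38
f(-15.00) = 267.00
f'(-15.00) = -33.00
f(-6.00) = 51.00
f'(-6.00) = -15.00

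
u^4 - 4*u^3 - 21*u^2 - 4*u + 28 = (u - 7)*(u - 1)*(u + 2)^2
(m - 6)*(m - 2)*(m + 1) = m^3 - 7*m^2 + 4*m + 12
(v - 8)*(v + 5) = v^2 - 3*v - 40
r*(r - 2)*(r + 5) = r^3 + 3*r^2 - 10*r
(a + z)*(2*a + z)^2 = 4*a^3 + 8*a^2*z + 5*a*z^2 + z^3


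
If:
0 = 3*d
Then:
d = 0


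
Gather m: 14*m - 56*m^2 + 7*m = -56*m^2 + 21*m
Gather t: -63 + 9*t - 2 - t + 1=8*t - 64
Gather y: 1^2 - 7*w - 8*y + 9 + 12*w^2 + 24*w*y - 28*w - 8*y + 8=12*w^2 - 35*w + y*(24*w - 16) + 18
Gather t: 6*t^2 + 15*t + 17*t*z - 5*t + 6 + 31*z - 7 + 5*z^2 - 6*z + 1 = 6*t^2 + t*(17*z + 10) + 5*z^2 + 25*z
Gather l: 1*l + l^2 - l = l^2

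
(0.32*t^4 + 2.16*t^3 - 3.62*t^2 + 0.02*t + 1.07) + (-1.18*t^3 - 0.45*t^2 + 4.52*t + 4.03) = 0.32*t^4 + 0.98*t^3 - 4.07*t^2 + 4.54*t + 5.1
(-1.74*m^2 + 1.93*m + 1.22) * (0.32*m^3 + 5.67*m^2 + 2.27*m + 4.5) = -0.5568*m^5 - 9.2482*m^4 + 7.3837*m^3 + 3.4685*m^2 + 11.4544*m + 5.49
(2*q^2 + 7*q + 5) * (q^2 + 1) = 2*q^4 + 7*q^3 + 7*q^2 + 7*q + 5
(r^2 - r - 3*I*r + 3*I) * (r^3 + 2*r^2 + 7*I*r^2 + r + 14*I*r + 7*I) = r^5 + r^4 + 4*I*r^4 + 20*r^3 + 4*I*r^3 + 20*r^2 - 4*I*r^2 - 21*r - 4*I*r - 21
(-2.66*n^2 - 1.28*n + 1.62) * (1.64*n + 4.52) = -4.3624*n^3 - 14.1224*n^2 - 3.1288*n + 7.3224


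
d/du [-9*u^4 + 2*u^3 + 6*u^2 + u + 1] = -36*u^3 + 6*u^2 + 12*u + 1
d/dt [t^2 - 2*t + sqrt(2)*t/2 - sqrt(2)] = 2*t - 2 + sqrt(2)/2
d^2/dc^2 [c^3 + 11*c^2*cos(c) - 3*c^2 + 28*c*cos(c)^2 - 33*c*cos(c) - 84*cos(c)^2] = -11*c^2*cos(c) - 44*c*sin(c) + 33*c*cos(c) - 56*c*cos(2*c) + 6*c + 66*sin(c) - 56*sin(2*c) + 22*cos(c) + 168*cos(2*c) - 6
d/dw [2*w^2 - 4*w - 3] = 4*w - 4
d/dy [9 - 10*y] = -10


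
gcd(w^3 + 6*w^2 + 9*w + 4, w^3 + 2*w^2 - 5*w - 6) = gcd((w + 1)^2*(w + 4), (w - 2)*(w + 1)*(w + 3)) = w + 1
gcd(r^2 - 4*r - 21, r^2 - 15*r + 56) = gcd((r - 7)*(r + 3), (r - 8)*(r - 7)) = r - 7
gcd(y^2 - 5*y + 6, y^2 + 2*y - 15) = y - 3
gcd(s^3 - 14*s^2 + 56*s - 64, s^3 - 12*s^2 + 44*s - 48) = s^2 - 6*s + 8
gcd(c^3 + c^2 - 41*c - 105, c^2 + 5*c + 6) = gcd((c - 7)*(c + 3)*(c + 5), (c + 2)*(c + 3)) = c + 3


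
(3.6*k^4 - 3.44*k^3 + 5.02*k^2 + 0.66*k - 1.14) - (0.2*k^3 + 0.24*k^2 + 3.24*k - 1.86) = 3.6*k^4 - 3.64*k^3 + 4.78*k^2 - 2.58*k + 0.72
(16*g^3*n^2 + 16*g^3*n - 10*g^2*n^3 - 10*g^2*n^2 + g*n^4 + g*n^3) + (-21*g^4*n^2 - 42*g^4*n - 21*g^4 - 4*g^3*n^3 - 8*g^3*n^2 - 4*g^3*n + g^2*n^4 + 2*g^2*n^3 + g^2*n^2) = -21*g^4*n^2 - 42*g^4*n - 21*g^4 - 4*g^3*n^3 + 8*g^3*n^2 + 12*g^3*n + g^2*n^4 - 8*g^2*n^3 - 9*g^2*n^2 + g*n^4 + g*n^3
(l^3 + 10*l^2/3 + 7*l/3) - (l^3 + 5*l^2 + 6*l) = -5*l^2/3 - 11*l/3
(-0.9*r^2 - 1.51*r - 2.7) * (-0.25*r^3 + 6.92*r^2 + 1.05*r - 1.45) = 0.225*r^5 - 5.8505*r^4 - 10.7192*r^3 - 18.9645*r^2 - 0.645500000000001*r + 3.915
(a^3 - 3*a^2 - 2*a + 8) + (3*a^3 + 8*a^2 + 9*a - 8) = 4*a^3 + 5*a^2 + 7*a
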